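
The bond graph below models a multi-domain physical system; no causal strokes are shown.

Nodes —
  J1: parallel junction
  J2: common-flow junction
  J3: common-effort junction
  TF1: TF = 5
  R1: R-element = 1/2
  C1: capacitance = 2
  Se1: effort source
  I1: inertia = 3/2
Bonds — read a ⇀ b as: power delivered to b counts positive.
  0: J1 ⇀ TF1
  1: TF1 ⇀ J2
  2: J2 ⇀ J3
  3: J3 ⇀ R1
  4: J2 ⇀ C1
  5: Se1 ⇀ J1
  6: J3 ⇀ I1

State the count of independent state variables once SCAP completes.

bond 5 →J1  (Se1: effort source, stroke at far end)
bond 0 →TF1  (J1: bond 5 brought effort, rest push out)
bond 1 →J2  (TF1 one-in-one-out from 0)
bond 4 →J2  (C1 outputs effort q/C1)
bond 2 →J3  (J2: last free bond brings flow in)
bond 3 →R1  (common-e at J3 fixed by 2)
bond 6 →I1  (0-jn J3 has e-setter on 2)

2  (C1, I1 all integral)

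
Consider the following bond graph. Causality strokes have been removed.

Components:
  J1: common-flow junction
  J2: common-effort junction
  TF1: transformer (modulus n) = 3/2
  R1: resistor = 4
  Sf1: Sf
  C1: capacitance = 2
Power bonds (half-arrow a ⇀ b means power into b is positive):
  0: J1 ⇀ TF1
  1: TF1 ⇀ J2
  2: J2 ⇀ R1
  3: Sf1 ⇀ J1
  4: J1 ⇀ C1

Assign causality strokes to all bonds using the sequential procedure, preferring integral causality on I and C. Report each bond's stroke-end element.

b3 |Sf1  (source Sf1 imposes f)
b0 |J1  (1-jn J1 has f-setter on 3)
b4 |J1  (J1: bond 3 brought flow, rest push out)
b1 |TF1  (TF1: transformer flips bond 0)
b2 |J2  (J2 needs exactly one e-in)

bond 0 stroke→J1
bond 1 stroke→TF1
bond 2 stroke→J2
bond 3 stroke→Sf1
bond 4 stroke→J1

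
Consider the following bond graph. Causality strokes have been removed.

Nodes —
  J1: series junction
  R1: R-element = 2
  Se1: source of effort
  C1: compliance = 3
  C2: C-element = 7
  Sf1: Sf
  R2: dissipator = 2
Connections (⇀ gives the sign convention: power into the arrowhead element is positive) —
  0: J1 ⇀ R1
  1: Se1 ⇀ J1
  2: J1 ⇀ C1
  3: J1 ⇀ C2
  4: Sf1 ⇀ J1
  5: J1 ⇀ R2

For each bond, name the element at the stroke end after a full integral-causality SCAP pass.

β1 stroke→J1  (source Se1 imposes e)
β4 stroke→Sf1  (Sf1: flow source, stroke at near end)
β0 stroke→J1  (J1 flow already set via bond 4)
β2 stroke→J1  (common-f at J1 fixed by 4)
β3 stroke→J1  (1-jn J1 has f-setter on 4)
β5 stroke→J1  (common-f at J1 fixed by 4)

b0 |J1
b1 |J1
b2 |J1
b3 |J1
b4 |Sf1
b5 |J1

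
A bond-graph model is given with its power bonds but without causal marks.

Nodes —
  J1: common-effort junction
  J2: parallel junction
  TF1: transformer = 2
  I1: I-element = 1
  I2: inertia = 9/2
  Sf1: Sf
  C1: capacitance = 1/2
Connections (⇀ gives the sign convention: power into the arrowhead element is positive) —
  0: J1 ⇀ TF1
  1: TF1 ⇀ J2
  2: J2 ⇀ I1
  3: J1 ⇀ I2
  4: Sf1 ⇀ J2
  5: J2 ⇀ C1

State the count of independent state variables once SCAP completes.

β4 stroke→Sf1  (Sf1: flow source, stroke at near end)
β2 stroke→I1  (I1: I, integral causality)
β3 stroke→I2  (I2 integral (f out))
β0 stroke→J1  (only one effort-in slot at J1)
β1 stroke→TF1  (through TF1, causality passes straight; one stroke at TF1)
β5 stroke→J2  (J2: last free bond brings effort in)

3  (C1, I1, I2 all integral)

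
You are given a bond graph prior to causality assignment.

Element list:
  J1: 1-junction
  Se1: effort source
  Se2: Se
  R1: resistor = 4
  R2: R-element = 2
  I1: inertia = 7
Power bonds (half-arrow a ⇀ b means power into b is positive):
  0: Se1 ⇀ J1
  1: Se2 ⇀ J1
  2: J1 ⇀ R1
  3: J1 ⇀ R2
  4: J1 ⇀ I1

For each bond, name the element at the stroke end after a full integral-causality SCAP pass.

bond 0 |J1  (Se1: effort source, stroke at far end)
bond 1 |J1  (Se2: effort source, stroke at far end)
bond 4 |I1  (I1 outputs flow p/I1)
bond 2 |J1  (J1 flow already set via bond 4)
bond 3 |J1  (J1 flow already set via bond 4)

#0 stroke→J1
#1 stroke→J1
#2 stroke→J1
#3 stroke→J1
#4 stroke→I1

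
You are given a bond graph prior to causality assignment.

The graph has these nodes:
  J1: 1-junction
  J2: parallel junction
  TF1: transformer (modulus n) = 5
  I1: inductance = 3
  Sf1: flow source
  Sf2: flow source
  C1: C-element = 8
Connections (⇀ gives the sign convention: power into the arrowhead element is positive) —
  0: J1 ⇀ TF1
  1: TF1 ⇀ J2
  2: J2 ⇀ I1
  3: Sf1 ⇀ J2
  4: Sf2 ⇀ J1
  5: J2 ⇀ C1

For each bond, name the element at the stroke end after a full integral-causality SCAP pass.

β3 |Sf1  (Sf1 fixes flow; stroke at Sf1)
β4 |Sf2  (Sf2: flow source, stroke at near end)
β0 |J1  (J1: bond 4 brought flow, rest push out)
β1 |TF1  (TF1 one-in-one-out from 0)
β2 |I1  (I1 integral (f out))
β5 |J2  (only one effort-in slot at J2)

bond 0 |J1
bond 1 |TF1
bond 2 |I1
bond 3 |Sf1
bond 4 |Sf2
bond 5 |J2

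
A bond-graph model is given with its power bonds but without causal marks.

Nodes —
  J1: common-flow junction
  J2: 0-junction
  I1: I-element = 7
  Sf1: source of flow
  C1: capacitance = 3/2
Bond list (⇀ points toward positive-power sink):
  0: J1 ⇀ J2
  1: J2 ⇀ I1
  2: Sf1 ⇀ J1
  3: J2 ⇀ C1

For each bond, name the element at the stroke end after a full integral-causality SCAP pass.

#2 |Sf1  (Sf1: flow source, stroke at near end)
#0 |J1  (1-jn J1 has f-setter on 2)
#1 |I1  (I1 integral (f out))
#3 |J2  (J2 needs exactly one e-in)

b0 stroke→J1
b1 stroke→I1
b2 stroke→Sf1
b3 stroke→J2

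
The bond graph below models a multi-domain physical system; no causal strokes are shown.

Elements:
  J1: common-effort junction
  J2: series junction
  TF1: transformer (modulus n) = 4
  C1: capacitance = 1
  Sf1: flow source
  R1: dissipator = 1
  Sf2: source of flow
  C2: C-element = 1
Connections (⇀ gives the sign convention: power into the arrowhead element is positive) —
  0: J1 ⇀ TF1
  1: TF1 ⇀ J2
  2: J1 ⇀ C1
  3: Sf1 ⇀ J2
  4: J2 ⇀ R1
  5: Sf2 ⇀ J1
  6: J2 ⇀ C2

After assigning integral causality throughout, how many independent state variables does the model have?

2  (C1, C2 all integral)

#3 →Sf1  (source Sf1 imposes f)
#5 →Sf2  (Sf2 fixes flow; stroke at Sf2)
#1 →J2  (J2: bond 3 brought flow, rest push out)
#4 →J2  (J2: bond 3 brought flow, rest push out)
#6 →J2  (J2: bond 3 brought flow, rest push out)
#0 →TF1  (TF TF1: opposite of bond 1)
#2 →J1  (closing 0-jn rule on J1)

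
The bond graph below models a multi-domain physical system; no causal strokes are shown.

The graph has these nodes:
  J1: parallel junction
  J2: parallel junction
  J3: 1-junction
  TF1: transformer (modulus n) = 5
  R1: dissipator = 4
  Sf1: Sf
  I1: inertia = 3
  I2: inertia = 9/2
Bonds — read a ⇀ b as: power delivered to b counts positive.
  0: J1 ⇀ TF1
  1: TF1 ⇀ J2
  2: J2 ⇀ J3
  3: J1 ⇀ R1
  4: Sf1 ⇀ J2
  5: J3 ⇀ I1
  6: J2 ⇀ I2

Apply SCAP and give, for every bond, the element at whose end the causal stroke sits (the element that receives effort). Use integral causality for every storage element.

bond 0 →TF1
bond 1 →J2
bond 2 →J3
bond 3 →J1
bond 4 →Sf1
bond 5 →I1
bond 6 →I2

#4 stroke→Sf1  (Sf1 fixes flow; stroke at Sf1)
#5 stroke→I1  (I1 integral (f out))
#2 stroke→J3  (1-jn J3 has f-setter on 5)
#6 stroke→I2  (prefer integral on I2)
#1 stroke→J2  (J2 needs exactly one e-in)
#0 stroke→TF1  (TF1: transformer flips bond 1)
#3 stroke→J1  (J1: last free bond brings effort in)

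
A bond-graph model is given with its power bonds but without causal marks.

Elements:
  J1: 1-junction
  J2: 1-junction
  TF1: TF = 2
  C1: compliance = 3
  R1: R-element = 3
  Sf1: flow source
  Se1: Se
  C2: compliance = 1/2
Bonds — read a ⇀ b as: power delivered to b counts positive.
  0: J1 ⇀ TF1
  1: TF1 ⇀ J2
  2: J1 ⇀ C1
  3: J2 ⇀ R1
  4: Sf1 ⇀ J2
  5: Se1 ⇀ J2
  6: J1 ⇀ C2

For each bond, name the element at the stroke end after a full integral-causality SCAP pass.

#0 →TF1
#1 →J2
#2 →J1
#3 →J2
#4 →Sf1
#5 →J2
#6 →J1

bond 4 →Sf1  (Sf1 (Sf) sets flow on bond)
bond 5 →J2  (Se1 (Se) sets effort on bond)
bond 1 →J2  (1-jn J2 has f-setter on 4)
bond 3 →J2  (1-jn J2 has f-setter on 4)
bond 0 →TF1  (TF1 one-in-one-out from 1)
bond 2 →J1  (common-f at J1 fixed by 0)
bond 6 →J1  (1-jn J1 has f-setter on 0)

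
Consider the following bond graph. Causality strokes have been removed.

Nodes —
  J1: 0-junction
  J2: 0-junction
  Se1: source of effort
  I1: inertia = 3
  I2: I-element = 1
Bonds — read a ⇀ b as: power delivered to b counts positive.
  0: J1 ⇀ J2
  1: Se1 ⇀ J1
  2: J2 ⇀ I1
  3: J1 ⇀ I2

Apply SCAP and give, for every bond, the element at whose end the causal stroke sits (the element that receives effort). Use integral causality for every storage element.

b1 stroke→J1  (Se1 fixes effort; stroke away)
b0 stroke→J2  (common-e at J1 fixed by 1)
b3 stroke→I2  (J1: bond 1 brought effort, rest push out)
b2 stroke→I1  (0-jn J2 has e-setter on 0)

β0 |J2
β1 |J1
β2 |I1
β3 |I2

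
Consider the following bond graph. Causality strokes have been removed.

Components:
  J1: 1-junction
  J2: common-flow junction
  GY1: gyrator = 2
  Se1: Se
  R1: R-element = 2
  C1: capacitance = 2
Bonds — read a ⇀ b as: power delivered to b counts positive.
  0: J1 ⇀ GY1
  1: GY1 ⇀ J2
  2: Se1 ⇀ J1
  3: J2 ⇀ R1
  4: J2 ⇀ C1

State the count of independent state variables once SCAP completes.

#2 stroke→J1  (source Se1 imposes e)
#0 stroke→GY1  (closing 1-jn rule on J1)
#1 stroke→GY1  (through GY1, causality inverts; strokes same side of GY1)
#3 stroke→J2  (J2: bond 1 brought flow, rest push out)
#4 stroke→J2  (J2 flow already set via bond 1)

1  (C1 all integral)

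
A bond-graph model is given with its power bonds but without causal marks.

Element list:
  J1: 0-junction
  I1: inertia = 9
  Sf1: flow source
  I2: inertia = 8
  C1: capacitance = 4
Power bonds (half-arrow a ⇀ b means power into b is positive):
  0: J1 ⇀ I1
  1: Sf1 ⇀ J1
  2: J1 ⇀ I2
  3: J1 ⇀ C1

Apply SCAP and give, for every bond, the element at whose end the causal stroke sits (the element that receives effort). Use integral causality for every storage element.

b1 stroke at Sf1  (source Sf1 imposes f)
b0 stroke at I1  (I1: I, integral causality)
b2 stroke at I2  (I2: I, integral causality)
b3 stroke at J1  (J1: last free bond brings effort in)

β0 stroke at I1
β1 stroke at Sf1
β2 stroke at I2
β3 stroke at J1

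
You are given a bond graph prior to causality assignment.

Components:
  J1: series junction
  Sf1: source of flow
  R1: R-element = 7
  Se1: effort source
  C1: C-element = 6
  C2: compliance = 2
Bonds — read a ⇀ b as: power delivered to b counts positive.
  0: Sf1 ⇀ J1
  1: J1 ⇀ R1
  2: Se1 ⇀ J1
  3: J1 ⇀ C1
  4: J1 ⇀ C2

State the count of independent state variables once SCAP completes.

2  (C1, C2 all integral)

b0 stroke at Sf1  (source Sf1 imposes f)
b2 stroke at J1  (Se1: effort source, stroke at far end)
b1 stroke at J1  (J1 flow already set via bond 0)
b3 stroke at J1  (common-f at J1 fixed by 0)
b4 stroke at J1  (J1: bond 0 brought flow, rest push out)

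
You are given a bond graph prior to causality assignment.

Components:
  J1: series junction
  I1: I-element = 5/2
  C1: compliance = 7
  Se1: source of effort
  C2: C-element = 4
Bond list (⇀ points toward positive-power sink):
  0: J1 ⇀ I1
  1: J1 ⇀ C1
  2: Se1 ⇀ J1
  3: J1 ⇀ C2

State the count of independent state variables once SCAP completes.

bond 2 |J1  (Se1: effort source, stroke at far end)
bond 0 |I1  (prefer integral on I1)
bond 1 |J1  (J1: bond 0 brought flow, rest push out)
bond 3 |J1  (J1 flow already set via bond 0)

3  (C1, C2, I1 all integral)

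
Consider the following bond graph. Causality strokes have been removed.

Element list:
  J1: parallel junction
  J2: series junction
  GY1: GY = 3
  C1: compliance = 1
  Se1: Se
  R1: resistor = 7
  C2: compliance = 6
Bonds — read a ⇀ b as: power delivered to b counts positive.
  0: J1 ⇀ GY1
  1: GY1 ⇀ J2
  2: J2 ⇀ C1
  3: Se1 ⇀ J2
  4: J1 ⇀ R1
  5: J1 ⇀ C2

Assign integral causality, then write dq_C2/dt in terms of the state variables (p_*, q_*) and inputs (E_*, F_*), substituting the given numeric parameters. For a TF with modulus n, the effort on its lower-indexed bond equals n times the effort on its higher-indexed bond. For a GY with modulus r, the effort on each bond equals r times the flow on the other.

β3 stroke→J2  (source Se1 imposes e)
β2 stroke→J2  (C1 integral (e out))
β1 stroke→GY1  (J2 needs exactly one f-in)
β0 stroke→GY1  (through GY1, causality inverts; strokes same side of GY1)
β5 stroke→J1  (C2 integral (e out))
β4 stroke→R1  (J1: bond 5 brought effort, rest push out)

dq_C2/dt = E_Se1/3 - q_C1/3 - q_C2/42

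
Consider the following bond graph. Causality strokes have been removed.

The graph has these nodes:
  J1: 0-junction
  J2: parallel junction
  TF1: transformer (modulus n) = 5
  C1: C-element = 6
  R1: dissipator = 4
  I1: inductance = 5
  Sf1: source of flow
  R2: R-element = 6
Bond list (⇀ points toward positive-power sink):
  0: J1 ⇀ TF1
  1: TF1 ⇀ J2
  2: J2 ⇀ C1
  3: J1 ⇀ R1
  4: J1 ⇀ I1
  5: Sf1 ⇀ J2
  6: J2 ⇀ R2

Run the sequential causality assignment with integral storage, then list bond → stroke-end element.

bond 0 stroke→J1
bond 1 stroke→TF1
bond 2 stroke→J2
bond 3 stroke→R1
bond 4 stroke→I1
bond 5 stroke→Sf1
bond 6 stroke→R2

β5 |Sf1  (Sf1: flow source, stroke at near end)
β2 |J2  (C1 integral (e out))
β1 |TF1  (J2: bond 2 brought effort, rest push out)
β6 |R2  (J2 effort already set via bond 2)
β0 |J1  (TF TF1: opposite of bond 1)
β3 |R1  (J1: bond 0 brought effort, rest push out)
β4 |I1  (0-jn J1 has e-setter on 0)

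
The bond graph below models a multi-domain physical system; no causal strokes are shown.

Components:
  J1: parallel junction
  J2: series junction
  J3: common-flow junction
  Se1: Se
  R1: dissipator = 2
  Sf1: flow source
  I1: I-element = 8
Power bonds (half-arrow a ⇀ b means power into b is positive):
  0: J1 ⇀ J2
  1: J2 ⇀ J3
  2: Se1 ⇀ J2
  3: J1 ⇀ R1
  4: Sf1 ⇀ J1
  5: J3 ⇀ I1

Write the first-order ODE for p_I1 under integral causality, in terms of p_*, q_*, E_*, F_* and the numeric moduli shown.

bond 2 |J2  (source Se1 imposes e)
bond 4 |Sf1  (Sf1: flow source, stroke at near end)
bond 5 |I1  (I1 integral (f out))
bond 1 |J3  (J3 flow already set via bond 5)
bond 0 |J2  (J2: bond 1 brought flow, rest push out)
bond 3 |J1  (J1: last free bond brings effort in)

dp_I1/dt = E_Se1 + 2*F_Sf1 - p_I1/4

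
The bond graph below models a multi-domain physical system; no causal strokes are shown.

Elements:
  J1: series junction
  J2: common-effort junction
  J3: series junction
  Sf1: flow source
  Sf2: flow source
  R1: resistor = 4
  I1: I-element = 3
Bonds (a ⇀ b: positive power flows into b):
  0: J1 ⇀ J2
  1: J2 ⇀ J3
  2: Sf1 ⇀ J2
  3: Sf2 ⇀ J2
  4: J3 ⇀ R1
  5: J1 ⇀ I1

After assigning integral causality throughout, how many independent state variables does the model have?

1  (I1 all integral)

b2 →Sf1  (Sf1: flow source, stroke at near end)
b3 →Sf2  (Sf2 fixes flow; stroke at Sf2)
b5 →I1  (I1 outputs flow p/I1)
b0 →J1  (1-jn J1 has f-setter on 5)
b1 →J2  (only one effort-in slot at J2)
b4 →J3  (1-jn J3 has f-setter on 1)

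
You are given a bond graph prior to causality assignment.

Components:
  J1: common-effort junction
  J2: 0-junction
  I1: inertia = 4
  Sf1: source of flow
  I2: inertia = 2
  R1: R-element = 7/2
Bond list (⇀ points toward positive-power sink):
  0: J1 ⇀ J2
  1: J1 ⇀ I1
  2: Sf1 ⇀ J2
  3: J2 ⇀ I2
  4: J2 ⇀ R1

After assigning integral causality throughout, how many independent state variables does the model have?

2  (I1, I2 all integral)

bond 2 |Sf1  (Sf1 fixes flow; stroke at Sf1)
bond 1 |I1  (I1 outputs flow p/I1)
bond 0 |J1  (J1 needs exactly one e-in)
bond 3 |I2  (I2 integral (f out))
bond 4 |J2  (J2: last free bond brings effort in)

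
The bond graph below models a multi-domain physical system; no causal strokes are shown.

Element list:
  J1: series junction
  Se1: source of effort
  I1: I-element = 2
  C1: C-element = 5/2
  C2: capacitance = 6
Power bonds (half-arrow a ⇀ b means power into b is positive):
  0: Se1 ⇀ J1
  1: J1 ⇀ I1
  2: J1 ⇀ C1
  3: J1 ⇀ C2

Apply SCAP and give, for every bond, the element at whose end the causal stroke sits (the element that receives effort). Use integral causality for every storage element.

β0 stroke→J1  (Se1 fixes effort; stroke away)
β1 stroke→I1  (I1 outputs flow p/I1)
β2 stroke→J1  (1-jn J1 has f-setter on 1)
β3 stroke→J1  (1-jn J1 has f-setter on 1)

β0 stroke→J1
β1 stroke→I1
β2 stroke→J1
β3 stroke→J1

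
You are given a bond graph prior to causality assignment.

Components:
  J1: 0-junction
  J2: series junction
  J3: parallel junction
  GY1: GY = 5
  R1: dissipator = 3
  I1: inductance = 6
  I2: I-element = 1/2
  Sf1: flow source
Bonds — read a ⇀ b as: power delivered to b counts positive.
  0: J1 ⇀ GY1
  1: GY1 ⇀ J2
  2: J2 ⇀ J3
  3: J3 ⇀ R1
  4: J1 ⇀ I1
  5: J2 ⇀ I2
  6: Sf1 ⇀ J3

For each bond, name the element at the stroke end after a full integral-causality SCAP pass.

#0 |J1
#1 |J2
#2 |J2
#3 |J3
#4 |I1
#5 |I2
#6 |Sf1

bond 6 stroke at Sf1  (Sf1 fixes flow; stroke at Sf1)
bond 4 stroke at I1  (I1 outputs flow p/I1)
bond 0 stroke at J1  (J1 needs exactly one e-in)
bond 1 stroke at J2  (GY1: gyrator matches bond 0)
bond 5 stroke at I2  (I2 outputs flow p/I2)
bond 2 stroke at J2  (J2: bond 5 brought flow, rest push out)
bond 3 stroke at J3  (J3 needs exactly one e-in)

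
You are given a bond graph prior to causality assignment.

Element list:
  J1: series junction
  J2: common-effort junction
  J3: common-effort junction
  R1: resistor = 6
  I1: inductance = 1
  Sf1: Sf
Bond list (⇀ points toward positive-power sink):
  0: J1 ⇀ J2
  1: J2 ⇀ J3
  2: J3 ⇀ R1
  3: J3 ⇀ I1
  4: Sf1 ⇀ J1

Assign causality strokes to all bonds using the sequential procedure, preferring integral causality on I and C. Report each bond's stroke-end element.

b0 stroke at J1
b1 stroke at J2
b2 stroke at J3
b3 stroke at I1
b4 stroke at Sf1

#4 |Sf1  (Sf1 fixes flow; stroke at Sf1)
#0 |J1  (J1 flow already set via bond 4)
#1 |J2  (J2 needs exactly one e-in)
#3 |I1  (I1: I, integral causality)
#2 |J3  (J3: last free bond brings effort in)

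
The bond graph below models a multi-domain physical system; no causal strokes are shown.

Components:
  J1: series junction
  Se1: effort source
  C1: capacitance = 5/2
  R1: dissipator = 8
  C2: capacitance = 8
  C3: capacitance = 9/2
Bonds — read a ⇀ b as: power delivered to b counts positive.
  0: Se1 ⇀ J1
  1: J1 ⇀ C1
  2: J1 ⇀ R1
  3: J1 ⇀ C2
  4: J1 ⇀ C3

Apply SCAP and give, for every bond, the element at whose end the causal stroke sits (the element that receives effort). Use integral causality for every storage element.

bond 0 stroke at J1  (Se1 fixes effort; stroke away)
bond 1 stroke at J1  (C1: C, integral causality)
bond 3 stroke at J1  (C2 outputs effort q/C2)
bond 4 stroke at J1  (C3: C, integral causality)
bond 2 stroke at R1  (J1: last free bond brings flow in)

#0 stroke at J1
#1 stroke at J1
#2 stroke at R1
#3 stroke at J1
#4 stroke at J1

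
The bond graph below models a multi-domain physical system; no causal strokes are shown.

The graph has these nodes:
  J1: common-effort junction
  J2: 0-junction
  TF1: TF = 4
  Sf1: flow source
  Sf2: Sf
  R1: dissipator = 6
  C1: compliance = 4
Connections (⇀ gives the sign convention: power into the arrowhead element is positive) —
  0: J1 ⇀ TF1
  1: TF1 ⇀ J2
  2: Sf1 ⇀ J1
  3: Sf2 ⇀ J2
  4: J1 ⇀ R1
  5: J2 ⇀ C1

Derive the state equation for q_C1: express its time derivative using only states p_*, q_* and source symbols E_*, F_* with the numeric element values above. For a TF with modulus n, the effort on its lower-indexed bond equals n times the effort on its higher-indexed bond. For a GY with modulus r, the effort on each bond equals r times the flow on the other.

β2 |Sf1  (source Sf1 imposes f)
β3 |Sf2  (Sf2: flow source, stroke at near end)
β5 |J2  (prefer integral on C1)
β1 |TF1  (0-jn J2 has e-setter on 5)
β0 |J1  (through TF1, causality passes straight; one stroke at TF1)
β4 |R1  (common-e at J1 fixed by 0)

dq_C1/dt = 4*F_Sf1 + F_Sf2 - 2*q_C1/3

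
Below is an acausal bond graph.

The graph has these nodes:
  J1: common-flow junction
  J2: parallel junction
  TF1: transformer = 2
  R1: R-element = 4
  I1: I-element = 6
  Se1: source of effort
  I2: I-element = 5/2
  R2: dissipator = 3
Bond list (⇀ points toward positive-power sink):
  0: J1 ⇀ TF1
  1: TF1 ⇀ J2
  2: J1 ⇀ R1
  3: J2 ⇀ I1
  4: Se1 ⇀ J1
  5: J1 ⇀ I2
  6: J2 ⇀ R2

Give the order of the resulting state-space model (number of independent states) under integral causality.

2  (I1, I2 all integral)

β4 stroke→J1  (Se1 fixes effort; stroke away)
β3 stroke→I1  (prefer integral on I1)
β5 stroke→I2  (I2: I, integral causality)
β0 stroke→J1  (J1 flow already set via bond 5)
β2 stroke→J1  (J1: bond 5 brought flow, rest push out)
β1 stroke→TF1  (TF TF1: opposite of bond 0)
β6 stroke→J2  (only one effort-in slot at J2)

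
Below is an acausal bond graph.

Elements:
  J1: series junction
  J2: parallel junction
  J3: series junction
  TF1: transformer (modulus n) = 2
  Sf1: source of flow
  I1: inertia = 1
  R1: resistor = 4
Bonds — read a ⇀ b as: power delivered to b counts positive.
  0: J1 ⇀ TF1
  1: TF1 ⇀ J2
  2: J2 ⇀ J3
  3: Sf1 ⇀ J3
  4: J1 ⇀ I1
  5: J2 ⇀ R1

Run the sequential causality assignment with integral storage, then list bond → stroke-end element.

β0 →J1
β1 →TF1
β2 →J3
β3 →Sf1
β4 →I1
β5 →J2

b3 stroke→Sf1  (Sf1 (Sf) sets flow on bond)
b2 stroke→J3  (J3: bond 3 brought flow, rest push out)
b4 stroke→I1  (I1: I, integral causality)
b0 stroke→J1  (J1 flow already set via bond 4)
b1 stroke→TF1  (TF1 one-in-one-out from 0)
b5 stroke→J2  (only one effort-in slot at J2)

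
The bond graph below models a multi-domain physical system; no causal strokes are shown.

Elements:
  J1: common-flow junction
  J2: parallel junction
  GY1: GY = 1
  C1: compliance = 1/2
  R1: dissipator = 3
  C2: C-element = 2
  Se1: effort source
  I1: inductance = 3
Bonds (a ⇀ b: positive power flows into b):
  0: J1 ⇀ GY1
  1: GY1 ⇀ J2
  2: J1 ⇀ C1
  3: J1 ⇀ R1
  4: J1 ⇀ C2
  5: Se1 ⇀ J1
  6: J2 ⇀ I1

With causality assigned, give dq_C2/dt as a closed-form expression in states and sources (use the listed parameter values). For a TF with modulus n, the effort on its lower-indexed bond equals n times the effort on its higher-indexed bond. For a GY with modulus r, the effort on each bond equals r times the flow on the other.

dq_C2/dt = E_Se1/3 - p_I1/9 - 2*q_C1/3 - q_C2/6

β5 →J1  (Se1 fixes effort; stroke away)
β2 →J1  (C1 outputs effort q/C1)
β4 →J1  (C2: C, integral causality)
β6 →I1  (I1 outputs flow p/I1)
β1 →J2  (J2: last free bond brings effort in)
β0 →J1  (GY GY1: same side as bond 1)
β3 →R1  (closing 1-jn rule on J1)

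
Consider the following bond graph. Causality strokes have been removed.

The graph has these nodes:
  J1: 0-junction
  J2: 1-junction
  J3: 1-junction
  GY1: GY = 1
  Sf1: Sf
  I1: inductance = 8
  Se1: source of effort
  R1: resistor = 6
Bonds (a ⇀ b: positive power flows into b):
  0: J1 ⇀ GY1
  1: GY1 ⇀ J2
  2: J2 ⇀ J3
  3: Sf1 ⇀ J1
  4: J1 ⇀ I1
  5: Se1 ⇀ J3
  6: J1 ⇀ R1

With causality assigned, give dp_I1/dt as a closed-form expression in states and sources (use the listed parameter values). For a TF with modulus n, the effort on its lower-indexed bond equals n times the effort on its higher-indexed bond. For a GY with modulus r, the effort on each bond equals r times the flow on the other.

dp_I1/dt = 6*E_Se1 + 6*F_Sf1 - 3*p_I1/4

b3 |Sf1  (Sf1 (Sf) sets flow on bond)
b5 |J3  (source Se1 imposes e)
b2 |J2  (J3: last free bond brings flow in)
b1 |GY1  (J2: last free bond brings flow in)
b0 |GY1  (through GY1, causality inverts; strokes same side of GY1)
b4 |I1  (I1 outputs flow p/I1)
b6 |J1  (closing 0-jn rule on J1)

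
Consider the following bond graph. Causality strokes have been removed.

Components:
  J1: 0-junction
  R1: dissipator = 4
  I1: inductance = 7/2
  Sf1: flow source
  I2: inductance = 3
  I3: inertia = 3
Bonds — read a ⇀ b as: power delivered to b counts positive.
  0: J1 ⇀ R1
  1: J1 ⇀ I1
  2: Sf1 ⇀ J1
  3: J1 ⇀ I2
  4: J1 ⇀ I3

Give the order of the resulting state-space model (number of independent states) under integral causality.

3  (I1, I2, I3 all integral)

β2 stroke→Sf1  (source Sf1 imposes f)
β1 stroke→I1  (I1 outputs flow p/I1)
β3 stroke→I2  (prefer integral on I2)
β4 stroke→I3  (I3: I, integral causality)
β0 stroke→J1  (only one effort-in slot at J1)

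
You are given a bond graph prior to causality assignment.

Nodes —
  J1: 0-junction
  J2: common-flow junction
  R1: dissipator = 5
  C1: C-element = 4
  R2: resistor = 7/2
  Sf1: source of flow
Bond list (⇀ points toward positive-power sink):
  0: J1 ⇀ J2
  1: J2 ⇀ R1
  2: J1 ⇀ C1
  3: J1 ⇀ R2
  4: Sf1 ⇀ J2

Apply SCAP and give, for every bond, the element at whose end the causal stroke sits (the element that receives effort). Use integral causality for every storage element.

b0 |J2
b1 |J2
b2 |J1
b3 |R2
b4 |Sf1

b4 stroke→Sf1  (Sf1: flow source, stroke at near end)
b0 stroke→J2  (1-jn J2 has f-setter on 4)
b1 stroke→J2  (common-f at J2 fixed by 4)
b2 stroke→J1  (C1 outputs effort q/C1)
b3 stroke→R2  (common-e at J1 fixed by 2)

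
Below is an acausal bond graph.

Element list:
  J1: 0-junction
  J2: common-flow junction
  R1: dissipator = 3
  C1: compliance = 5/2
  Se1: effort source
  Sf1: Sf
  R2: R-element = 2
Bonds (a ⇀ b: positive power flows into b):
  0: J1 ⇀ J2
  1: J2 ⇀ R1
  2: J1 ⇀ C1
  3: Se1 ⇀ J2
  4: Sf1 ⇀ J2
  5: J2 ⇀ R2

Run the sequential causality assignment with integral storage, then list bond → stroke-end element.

#3 |J2  (Se1: effort source, stroke at far end)
#4 |Sf1  (source Sf1 imposes f)
#0 |J2  (J2: bond 4 brought flow, rest push out)
#1 |J2  (J2: bond 4 brought flow, rest push out)
#5 |J2  (J2 flow already set via bond 4)
#2 |J1  (closing 0-jn rule on J1)

bond 0 |J2
bond 1 |J2
bond 2 |J1
bond 3 |J2
bond 4 |Sf1
bond 5 |J2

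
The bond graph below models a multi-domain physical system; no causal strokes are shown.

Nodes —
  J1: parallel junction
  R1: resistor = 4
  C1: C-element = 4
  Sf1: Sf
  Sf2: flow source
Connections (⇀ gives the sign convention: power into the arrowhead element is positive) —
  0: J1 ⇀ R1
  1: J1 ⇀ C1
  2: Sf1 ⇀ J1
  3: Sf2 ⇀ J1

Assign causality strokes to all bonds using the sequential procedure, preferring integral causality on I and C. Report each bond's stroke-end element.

β2 |Sf1  (source Sf1 imposes f)
β3 |Sf2  (source Sf2 imposes f)
β1 |J1  (C1 integral (e out))
β0 |R1  (J1: bond 1 brought effort, rest push out)

bond 0 |R1
bond 1 |J1
bond 2 |Sf1
bond 3 |Sf2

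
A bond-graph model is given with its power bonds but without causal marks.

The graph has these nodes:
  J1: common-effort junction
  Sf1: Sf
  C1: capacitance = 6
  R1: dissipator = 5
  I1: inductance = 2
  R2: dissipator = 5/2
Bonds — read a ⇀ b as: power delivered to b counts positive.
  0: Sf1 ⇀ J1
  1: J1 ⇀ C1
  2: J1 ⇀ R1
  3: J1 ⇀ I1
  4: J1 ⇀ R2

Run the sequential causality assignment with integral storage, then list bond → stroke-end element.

#0 →Sf1
#1 →J1
#2 →R1
#3 →I1
#4 →R2

#0 stroke at Sf1  (Sf1 fixes flow; stroke at Sf1)
#1 stroke at J1  (C1: C, integral causality)
#2 stroke at R1  (J1: bond 1 brought effort, rest push out)
#3 stroke at I1  (J1: bond 1 brought effort, rest push out)
#4 stroke at R2  (common-e at J1 fixed by 1)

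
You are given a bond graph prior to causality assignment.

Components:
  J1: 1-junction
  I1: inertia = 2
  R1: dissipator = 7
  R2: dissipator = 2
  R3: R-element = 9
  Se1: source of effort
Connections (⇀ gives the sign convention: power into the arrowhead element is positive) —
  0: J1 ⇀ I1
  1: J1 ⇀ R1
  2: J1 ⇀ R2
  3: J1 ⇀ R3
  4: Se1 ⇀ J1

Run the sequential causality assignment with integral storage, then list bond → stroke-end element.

bond 4 →J1  (Se1 fixes effort; stroke away)
bond 0 →I1  (I1 integral (f out))
bond 1 →J1  (common-f at J1 fixed by 0)
bond 2 →J1  (common-f at J1 fixed by 0)
bond 3 →J1  (J1: bond 0 brought flow, rest push out)

#0 stroke at I1
#1 stroke at J1
#2 stroke at J1
#3 stroke at J1
#4 stroke at J1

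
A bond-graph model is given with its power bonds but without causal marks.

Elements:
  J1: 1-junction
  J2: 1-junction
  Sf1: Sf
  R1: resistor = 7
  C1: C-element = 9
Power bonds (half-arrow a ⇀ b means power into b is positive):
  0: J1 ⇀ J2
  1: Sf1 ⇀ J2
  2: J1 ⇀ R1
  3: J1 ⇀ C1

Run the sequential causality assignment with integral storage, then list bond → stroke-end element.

bond 0 stroke→J2
bond 1 stroke→Sf1
bond 2 stroke→J1
bond 3 stroke→J1

β1 →Sf1  (Sf1 (Sf) sets flow on bond)
β0 →J2  (J2: bond 1 brought flow, rest push out)
β2 →J1  (J1: bond 0 brought flow, rest push out)
β3 →J1  (1-jn J1 has f-setter on 0)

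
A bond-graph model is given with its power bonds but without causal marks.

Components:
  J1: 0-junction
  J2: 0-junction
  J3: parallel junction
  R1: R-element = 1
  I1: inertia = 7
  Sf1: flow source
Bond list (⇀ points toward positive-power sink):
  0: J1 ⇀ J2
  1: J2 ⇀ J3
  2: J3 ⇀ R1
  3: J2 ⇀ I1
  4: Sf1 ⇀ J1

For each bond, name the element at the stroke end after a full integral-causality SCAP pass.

β4 stroke→Sf1  (Sf1 fixes flow; stroke at Sf1)
β0 stroke→J1  (J1: last free bond brings effort in)
β3 stroke→I1  (I1 outputs flow p/I1)
β1 stroke→J2  (J2 needs exactly one e-in)
β2 stroke→J3  (only one effort-in slot at J3)

b0 →J1
b1 →J2
b2 →J3
b3 →I1
b4 →Sf1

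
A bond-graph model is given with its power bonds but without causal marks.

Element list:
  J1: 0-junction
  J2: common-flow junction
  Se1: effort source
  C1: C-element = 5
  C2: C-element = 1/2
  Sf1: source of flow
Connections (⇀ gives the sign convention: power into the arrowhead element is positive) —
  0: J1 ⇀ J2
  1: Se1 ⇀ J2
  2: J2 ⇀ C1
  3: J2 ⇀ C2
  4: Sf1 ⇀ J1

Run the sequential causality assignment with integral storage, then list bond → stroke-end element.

#0 stroke→J1
#1 stroke→J2
#2 stroke→J2
#3 stroke→J2
#4 stroke→Sf1

b1 stroke at J2  (Se1: effort source, stroke at far end)
b4 stroke at Sf1  (Sf1: flow source, stroke at near end)
b0 stroke at J1  (only one effort-in slot at J1)
b2 stroke at J2  (J2 flow already set via bond 0)
b3 stroke at J2  (J2 flow already set via bond 0)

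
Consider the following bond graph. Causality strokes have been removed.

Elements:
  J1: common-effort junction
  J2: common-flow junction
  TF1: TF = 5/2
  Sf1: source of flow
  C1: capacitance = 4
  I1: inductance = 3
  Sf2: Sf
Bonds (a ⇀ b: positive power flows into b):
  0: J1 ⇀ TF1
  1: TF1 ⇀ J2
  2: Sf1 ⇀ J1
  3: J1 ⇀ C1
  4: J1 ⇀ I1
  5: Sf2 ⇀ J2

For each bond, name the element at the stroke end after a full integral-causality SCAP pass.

#2 →Sf1  (Sf1: flow source, stroke at near end)
#5 →Sf2  (Sf2: flow source, stroke at near end)
#1 →J2  (1-jn J2 has f-setter on 5)
#0 →TF1  (through TF1, causality passes straight; one stroke at TF1)
#3 →J1  (C1 integral (e out))
#4 →I1  (J1: bond 3 brought effort, rest push out)

#0 →TF1
#1 →J2
#2 →Sf1
#3 →J1
#4 →I1
#5 →Sf2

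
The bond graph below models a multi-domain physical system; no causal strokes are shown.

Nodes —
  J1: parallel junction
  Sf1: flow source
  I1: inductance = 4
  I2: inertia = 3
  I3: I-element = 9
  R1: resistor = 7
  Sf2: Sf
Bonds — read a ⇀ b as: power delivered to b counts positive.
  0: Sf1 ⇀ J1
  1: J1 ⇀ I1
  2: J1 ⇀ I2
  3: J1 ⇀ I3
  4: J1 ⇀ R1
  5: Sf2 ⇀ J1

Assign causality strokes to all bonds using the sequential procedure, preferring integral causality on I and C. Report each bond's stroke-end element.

β0 stroke→Sf1  (Sf1 fixes flow; stroke at Sf1)
β5 stroke→Sf2  (Sf2: flow source, stroke at near end)
β1 stroke→I1  (I1: I, integral causality)
β2 stroke→I2  (I2: I, integral causality)
β3 stroke→I3  (I3 integral (f out))
β4 stroke→J1  (J1: last free bond brings effort in)

#0 stroke at Sf1
#1 stroke at I1
#2 stroke at I2
#3 stroke at I3
#4 stroke at J1
#5 stroke at Sf2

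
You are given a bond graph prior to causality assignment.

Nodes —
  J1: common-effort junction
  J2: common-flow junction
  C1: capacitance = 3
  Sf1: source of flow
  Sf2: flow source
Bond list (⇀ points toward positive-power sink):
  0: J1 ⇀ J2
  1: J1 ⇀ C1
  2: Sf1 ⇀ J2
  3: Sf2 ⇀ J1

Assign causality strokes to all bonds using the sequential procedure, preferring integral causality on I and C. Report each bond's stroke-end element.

#2 |Sf1  (source Sf1 imposes f)
#3 |Sf2  (Sf2: flow source, stroke at near end)
#0 |J2  (common-f at J2 fixed by 2)
#1 |J1  (J1 needs exactly one e-in)

β0 stroke→J2
β1 stroke→J1
β2 stroke→Sf1
β3 stroke→Sf2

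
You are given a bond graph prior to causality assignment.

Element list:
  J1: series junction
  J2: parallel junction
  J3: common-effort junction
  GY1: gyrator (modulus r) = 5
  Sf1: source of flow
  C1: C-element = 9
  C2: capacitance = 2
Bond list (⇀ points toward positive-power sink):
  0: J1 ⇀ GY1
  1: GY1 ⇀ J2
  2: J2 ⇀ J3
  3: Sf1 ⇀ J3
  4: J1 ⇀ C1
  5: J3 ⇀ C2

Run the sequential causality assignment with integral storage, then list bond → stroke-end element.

#0 stroke→GY1
#1 stroke→GY1
#2 stroke→J2
#3 stroke→Sf1
#4 stroke→J1
#5 stroke→J3

#3 stroke→Sf1  (source Sf1 imposes f)
#4 stroke→J1  (C1: C, integral causality)
#0 stroke→GY1  (J1: last free bond brings flow in)
#1 stroke→GY1  (GY1: gyrator matches bond 0)
#2 stroke→J2  (J2 needs exactly one e-in)
#5 stroke→J3  (J3: last free bond brings effort in)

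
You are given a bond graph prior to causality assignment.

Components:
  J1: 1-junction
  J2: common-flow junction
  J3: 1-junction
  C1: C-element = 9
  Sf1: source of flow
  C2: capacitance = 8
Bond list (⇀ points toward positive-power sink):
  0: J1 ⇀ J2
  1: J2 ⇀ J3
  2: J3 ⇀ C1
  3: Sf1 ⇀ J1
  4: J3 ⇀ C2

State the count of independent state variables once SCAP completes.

#3 stroke→Sf1  (source Sf1 imposes f)
#0 stroke→J1  (common-f at J1 fixed by 3)
#1 stroke→J2  (1-jn J2 has f-setter on 0)
#2 stroke→J3  (common-f at J3 fixed by 1)
#4 stroke→J3  (1-jn J3 has f-setter on 1)

2  (C1, C2 all integral)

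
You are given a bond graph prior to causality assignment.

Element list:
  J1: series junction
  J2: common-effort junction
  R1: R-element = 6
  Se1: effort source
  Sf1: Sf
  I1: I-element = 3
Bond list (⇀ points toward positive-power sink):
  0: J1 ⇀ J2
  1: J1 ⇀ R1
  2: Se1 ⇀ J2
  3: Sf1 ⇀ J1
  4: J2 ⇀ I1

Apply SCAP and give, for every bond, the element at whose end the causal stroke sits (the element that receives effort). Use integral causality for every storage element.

β2 →J2  (Se1 fixes effort; stroke away)
β3 →Sf1  (source Sf1 imposes f)
β0 →J1  (1-jn J1 has f-setter on 3)
β1 →J1  (J1: bond 3 brought flow, rest push out)
β4 →I1  (J2 effort already set via bond 2)

#0 →J1
#1 →J1
#2 →J2
#3 →Sf1
#4 →I1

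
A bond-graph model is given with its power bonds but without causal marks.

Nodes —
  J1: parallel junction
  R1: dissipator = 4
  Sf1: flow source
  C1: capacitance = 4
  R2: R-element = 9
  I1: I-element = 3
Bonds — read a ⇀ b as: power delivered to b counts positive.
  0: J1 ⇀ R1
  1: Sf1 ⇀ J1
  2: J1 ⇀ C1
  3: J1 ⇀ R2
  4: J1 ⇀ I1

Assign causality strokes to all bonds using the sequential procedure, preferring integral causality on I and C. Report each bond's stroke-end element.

β1 stroke at Sf1  (source Sf1 imposes f)
β2 stroke at J1  (C1: C, integral causality)
β0 stroke at R1  (J1 effort already set via bond 2)
β3 stroke at R2  (J1 effort already set via bond 2)
β4 stroke at I1  (J1 effort already set via bond 2)

#0 stroke at R1
#1 stroke at Sf1
#2 stroke at J1
#3 stroke at R2
#4 stroke at I1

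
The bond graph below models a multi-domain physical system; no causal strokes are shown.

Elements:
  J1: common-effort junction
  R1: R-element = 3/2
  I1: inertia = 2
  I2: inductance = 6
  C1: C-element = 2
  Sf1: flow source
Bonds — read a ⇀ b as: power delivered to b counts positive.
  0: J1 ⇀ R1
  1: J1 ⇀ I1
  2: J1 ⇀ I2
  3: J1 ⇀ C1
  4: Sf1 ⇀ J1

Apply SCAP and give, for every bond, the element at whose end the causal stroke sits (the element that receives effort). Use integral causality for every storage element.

b0 |R1
b1 |I1
b2 |I2
b3 |J1
b4 |Sf1

bond 4 →Sf1  (source Sf1 imposes f)
bond 1 →I1  (I1: I, integral causality)
bond 2 →I2  (I2 integral (f out))
bond 3 →J1  (C1: C, integral causality)
bond 0 →R1  (common-e at J1 fixed by 3)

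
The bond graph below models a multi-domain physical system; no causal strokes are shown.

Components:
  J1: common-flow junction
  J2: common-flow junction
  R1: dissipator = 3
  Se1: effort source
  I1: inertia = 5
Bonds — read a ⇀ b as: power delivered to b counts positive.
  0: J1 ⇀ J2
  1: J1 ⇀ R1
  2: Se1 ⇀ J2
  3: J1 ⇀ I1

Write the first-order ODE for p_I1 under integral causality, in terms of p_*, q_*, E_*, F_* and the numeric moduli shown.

β2 |J2  (Se1 (Se) sets effort on bond)
β0 |J1  (J2: last free bond brings flow in)
β3 |I1  (I1 integral (f out))
β1 |J1  (J1 flow already set via bond 3)

dp_I1/dt = E_Se1 - 3*p_I1/5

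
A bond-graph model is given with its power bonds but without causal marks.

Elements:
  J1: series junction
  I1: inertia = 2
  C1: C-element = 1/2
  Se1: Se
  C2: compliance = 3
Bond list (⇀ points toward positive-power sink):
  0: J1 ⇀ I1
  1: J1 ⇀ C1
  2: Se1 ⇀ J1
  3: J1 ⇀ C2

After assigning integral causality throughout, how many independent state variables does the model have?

#2 |J1  (source Se1 imposes e)
#0 |I1  (I1: I, integral causality)
#1 |J1  (1-jn J1 has f-setter on 0)
#3 |J1  (common-f at J1 fixed by 0)

3  (C1, C2, I1 all integral)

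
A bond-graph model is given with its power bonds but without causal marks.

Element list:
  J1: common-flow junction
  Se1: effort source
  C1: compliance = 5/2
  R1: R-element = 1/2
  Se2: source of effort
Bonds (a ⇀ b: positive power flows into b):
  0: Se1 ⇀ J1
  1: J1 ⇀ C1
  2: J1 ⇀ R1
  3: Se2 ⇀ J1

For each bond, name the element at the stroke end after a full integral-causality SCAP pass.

b0 stroke at J1
b1 stroke at J1
b2 stroke at R1
b3 stroke at J1

#0 stroke at J1  (Se1 fixes effort; stroke away)
#3 stroke at J1  (Se2 (Se) sets effort on bond)
#1 stroke at J1  (C1: C, integral causality)
#2 stroke at R1  (closing 1-jn rule on J1)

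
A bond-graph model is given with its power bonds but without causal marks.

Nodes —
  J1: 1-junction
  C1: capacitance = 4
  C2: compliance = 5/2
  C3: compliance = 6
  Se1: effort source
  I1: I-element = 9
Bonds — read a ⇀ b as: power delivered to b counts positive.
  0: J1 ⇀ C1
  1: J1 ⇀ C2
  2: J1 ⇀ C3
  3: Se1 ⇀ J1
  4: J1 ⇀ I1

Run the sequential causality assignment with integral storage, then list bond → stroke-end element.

β3 |J1  (Se1: effort source, stroke at far end)
β0 |J1  (prefer integral on C1)
β1 |J1  (C2 outputs effort q/C2)
β2 |J1  (C3 outputs effort q/C3)
β4 |I1  (closing 1-jn rule on J1)

bond 0 stroke→J1
bond 1 stroke→J1
bond 2 stroke→J1
bond 3 stroke→J1
bond 4 stroke→I1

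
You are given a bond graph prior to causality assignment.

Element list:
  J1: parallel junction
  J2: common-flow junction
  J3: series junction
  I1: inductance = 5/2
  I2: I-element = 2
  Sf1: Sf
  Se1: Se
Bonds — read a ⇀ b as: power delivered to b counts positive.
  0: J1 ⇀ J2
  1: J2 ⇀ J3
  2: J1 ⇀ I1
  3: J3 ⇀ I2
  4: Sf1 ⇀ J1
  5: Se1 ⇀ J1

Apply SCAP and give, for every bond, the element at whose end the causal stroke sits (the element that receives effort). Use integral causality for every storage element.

β0 stroke at J2
β1 stroke at J3
β2 stroke at I1
β3 stroke at I2
β4 stroke at Sf1
β5 stroke at J1

b4 stroke at Sf1  (Sf1 fixes flow; stroke at Sf1)
b5 stroke at J1  (Se1 (Se) sets effort on bond)
b0 stroke at J2  (common-e at J1 fixed by 5)
b2 stroke at I1  (J1 effort already set via bond 5)
b1 stroke at J3  (J2: last free bond brings flow in)
b3 stroke at I2  (only one flow-in slot at J3)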